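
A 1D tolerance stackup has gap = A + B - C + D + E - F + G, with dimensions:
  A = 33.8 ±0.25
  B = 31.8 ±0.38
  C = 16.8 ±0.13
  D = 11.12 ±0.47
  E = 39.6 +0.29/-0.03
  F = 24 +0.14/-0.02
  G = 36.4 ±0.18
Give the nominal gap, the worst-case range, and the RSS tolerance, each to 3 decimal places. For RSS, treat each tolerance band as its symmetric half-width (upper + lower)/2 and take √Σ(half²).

Stack each dimension's contribution:
  +A: nom +33.800 → Σnom=33.800; wc +0.250/-0.250 → slack +0.250/-0.250; half-tol=0.250, Σhalf²=0.062500
  +B: nom +31.800 → Σnom=65.600; wc +0.380/-0.380 → slack +0.630/-0.630; half-tol=0.380, Σhalf²=0.206900
  -C: nom -16.800 → Σnom=48.800; wc +0.130/-0.130 → slack +0.760/-0.760; half-tol=0.130, Σhalf²=0.223800
  +D: nom +11.120 → Σnom=59.920; wc +0.470/-0.470 → slack +1.230/-1.230; half-tol=0.470, Σhalf²=0.444700
  +E: nom +39.600 → Σnom=99.520; wc +0.290/-0.030 → slack +1.520/-1.260; half-tol=0.160, Σhalf²=0.470300
  -F: nom -24.000 → Σnom=75.520; wc +0.020/-0.140 → slack +1.540/-1.400; half-tol=0.080, Σhalf²=0.476700
  +G: nom +36.400 → Σnom=111.920; wc +0.180/-0.180 → slack +1.720/-1.580; half-tol=0.180, Σhalf²=0.509100
Nominal = 111.920. Worst-case = [111.920 - 1.580, 111.920 + 1.720] = [110.340, 113.640]. RSS = √0.509100 = 0.714.

nominal=111.920 wc=[110.340,113.640] rss=0.714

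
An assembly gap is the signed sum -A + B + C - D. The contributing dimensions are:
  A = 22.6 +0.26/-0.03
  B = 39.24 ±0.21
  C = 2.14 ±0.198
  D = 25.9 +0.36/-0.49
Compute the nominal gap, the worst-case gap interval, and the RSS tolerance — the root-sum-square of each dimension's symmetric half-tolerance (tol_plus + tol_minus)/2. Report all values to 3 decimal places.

nominal=-7.120 wc=[-8.148,-6.192] rss=0.534

Stack each dimension's contribution:
  -A: nom -22.600 → Σnom=-22.600; wc +0.030/-0.260 → slack +0.030/-0.260; half-tol=0.145, Σhalf²=0.021025
  +B: nom +39.240 → Σnom=16.640; wc +0.210/-0.210 → slack +0.240/-0.470; half-tol=0.210, Σhalf²=0.065125
  +C: nom +2.140 → Σnom=18.780; wc +0.198/-0.198 → slack +0.438/-0.668; half-tol=0.198, Σhalf²=0.104329
  -D: nom -25.900 → Σnom=-7.120; wc +0.490/-0.360 → slack +0.928/-1.028; half-tol=0.425, Σhalf²=0.284954
Nominal = -7.120. Worst-case = [-7.120 - 1.028, -7.120 + 0.928] = [-8.148, -6.192]. RSS = √0.284954 = 0.534.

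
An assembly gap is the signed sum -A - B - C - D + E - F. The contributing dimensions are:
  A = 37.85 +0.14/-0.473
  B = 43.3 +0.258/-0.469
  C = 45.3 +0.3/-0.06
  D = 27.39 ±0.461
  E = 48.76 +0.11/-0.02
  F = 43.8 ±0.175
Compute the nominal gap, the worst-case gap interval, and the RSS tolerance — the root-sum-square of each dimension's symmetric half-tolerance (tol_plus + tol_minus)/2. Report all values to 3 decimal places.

Stack each dimension's contribution:
  -A: nom -37.850 → Σnom=-37.850; wc +0.473/-0.140 → slack +0.473/-0.140; half-tol=0.306, Σhalf²=0.093942
  -B: nom -43.300 → Σnom=-81.150; wc +0.469/-0.258 → slack +0.942/-0.398; half-tol=0.363, Σhalf²=0.226074
  -C: nom -45.300 → Σnom=-126.450; wc +0.060/-0.300 → slack +1.002/-0.698; half-tol=0.180, Σhalf²=0.258474
  -D: nom -27.390 → Σnom=-153.840; wc +0.461/-0.461 → slack +1.463/-1.159; half-tol=0.461, Σhalf²=0.470995
  +E: nom +48.760 → Σnom=-105.080; wc +0.110/-0.020 → slack +1.573/-1.179; half-tol=0.065, Σhalf²=0.475220
  -F: nom -43.800 → Σnom=-148.880; wc +0.175/-0.175 → slack +1.748/-1.354; half-tol=0.175, Σhalf²=0.505845
Nominal = -148.880. Worst-case = [-148.880 - 1.354, -148.880 + 1.748] = [-150.234, -147.132]. RSS = √0.505845 = 0.711.

nominal=-148.880 wc=[-150.234,-147.132] rss=0.711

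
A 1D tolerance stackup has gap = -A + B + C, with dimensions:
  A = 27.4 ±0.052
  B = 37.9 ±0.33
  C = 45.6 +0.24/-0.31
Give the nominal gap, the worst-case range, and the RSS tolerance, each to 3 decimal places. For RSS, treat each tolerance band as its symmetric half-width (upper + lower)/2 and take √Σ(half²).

nominal=56.100 wc=[55.408,56.722] rss=0.433

Stack each dimension's contribution:
  -A: nom -27.400 → Σnom=-27.400; wc +0.052/-0.052 → slack +0.052/-0.052; half-tol=0.052, Σhalf²=0.002704
  +B: nom +37.900 → Σnom=10.500; wc +0.330/-0.330 → slack +0.382/-0.382; half-tol=0.330, Σhalf²=0.111604
  +C: nom +45.600 → Σnom=56.100; wc +0.240/-0.310 → slack +0.622/-0.692; half-tol=0.275, Σhalf²=0.187229
Nominal = 56.100. Worst-case = [56.100 - 0.692, 56.100 + 0.622] = [55.408, 56.722]. RSS = √0.187229 = 0.433.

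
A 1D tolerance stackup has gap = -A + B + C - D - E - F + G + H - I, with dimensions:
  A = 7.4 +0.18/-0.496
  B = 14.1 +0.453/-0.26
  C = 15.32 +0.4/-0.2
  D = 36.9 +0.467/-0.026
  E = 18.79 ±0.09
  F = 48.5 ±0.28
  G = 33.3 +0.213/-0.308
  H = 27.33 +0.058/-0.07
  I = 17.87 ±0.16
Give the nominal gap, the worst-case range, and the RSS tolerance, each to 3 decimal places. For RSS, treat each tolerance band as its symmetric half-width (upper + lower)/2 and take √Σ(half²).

nominal=-39.410 wc=[-41.425,-37.234] rss=0.759

Stack each dimension's contribution:
  -A: nom -7.400 → Σnom=-7.400; wc +0.496/-0.180 → slack +0.496/-0.180; half-tol=0.338, Σhalf²=0.114244
  +B: nom +14.100 → Σnom=6.700; wc +0.453/-0.260 → slack +0.949/-0.440; half-tol=0.357, Σhalf²=0.241336
  +C: nom +15.320 → Σnom=22.020; wc +0.400/-0.200 → slack +1.349/-0.640; half-tol=0.300, Σhalf²=0.331336
  -D: nom -36.900 → Σnom=-14.880; wc +0.026/-0.467 → slack +1.375/-1.107; half-tol=0.247, Σhalf²=0.392099
  -E: nom -18.790 → Σnom=-33.670; wc +0.090/-0.090 → slack +1.465/-1.197; half-tol=0.090, Σhalf²=0.400199
  -F: nom -48.500 → Σnom=-82.170; wc +0.280/-0.280 → slack +1.745/-1.477; half-tol=0.280, Σhalf²=0.478599
  +G: nom +33.300 → Σnom=-48.870; wc +0.213/-0.308 → slack +1.958/-1.785; half-tol=0.261, Σhalf²=0.546459
  +H: nom +27.330 → Σnom=-21.540; wc +0.058/-0.070 → slack +2.016/-1.855; half-tol=0.064, Σhalf²=0.550555
  -I: nom -17.870 → Σnom=-39.410; wc +0.160/-0.160 → slack +2.176/-2.015; half-tol=0.160, Σhalf²=0.576155
Nominal = -39.410. Worst-case = [-39.410 - 2.015, -39.410 + 2.176] = [-41.425, -37.234]. RSS = √0.576155 = 0.759.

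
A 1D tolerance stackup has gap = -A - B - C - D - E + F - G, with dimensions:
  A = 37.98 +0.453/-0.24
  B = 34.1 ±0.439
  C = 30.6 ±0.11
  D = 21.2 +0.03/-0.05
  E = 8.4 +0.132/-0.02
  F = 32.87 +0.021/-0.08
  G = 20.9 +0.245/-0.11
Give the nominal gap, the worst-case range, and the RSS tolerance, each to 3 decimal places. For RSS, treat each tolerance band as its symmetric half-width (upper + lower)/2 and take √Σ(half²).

nominal=-120.310 wc=[-121.799,-119.320] rss=0.605

Stack each dimension's contribution:
  -A: nom -37.980 → Σnom=-37.980; wc +0.240/-0.453 → slack +0.240/-0.453; half-tol=0.347, Σhalf²=0.120062
  -B: nom -34.100 → Σnom=-72.080; wc +0.439/-0.439 → slack +0.679/-0.892; half-tol=0.439, Σhalf²=0.312783
  -C: nom -30.600 → Σnom=-102.680; wc +0.110/-0.110 → slack +0.789/-1.002; half-tol=0.110, Σhalf²=0.324883
  -D: nom -21.200 → Σnom=-123.880; wc +0.050/-0.030 → slack +0.839/-1.032; half-tol=0.040, Σhalf²=0.326483
  -E: nom -8.400 → Σnom=-132.280; wc +0.020/-0.132 → slack +0.859/-1.164; half-tol=0.076, Σhalf²=0.332259
  +F: nom +32.870 → Σnom=-99.410; wc +0.021/-0.080 → slack +0.880/-1.244; half-tol=0.051, Σhalf²=0.334809
  -G: nom -20.900 → Σnom=-120.310; wc +0.110/-0.245 → slack +0.990/-1.489; half-tol=0.177, Σhalf²=0.366316
Nominal = -120.310. Worst-case = [-120.310 - 1.489, -120.310 + 0.990] = [-121.799, -119.320]. RSS = √0.366316 = 0.605.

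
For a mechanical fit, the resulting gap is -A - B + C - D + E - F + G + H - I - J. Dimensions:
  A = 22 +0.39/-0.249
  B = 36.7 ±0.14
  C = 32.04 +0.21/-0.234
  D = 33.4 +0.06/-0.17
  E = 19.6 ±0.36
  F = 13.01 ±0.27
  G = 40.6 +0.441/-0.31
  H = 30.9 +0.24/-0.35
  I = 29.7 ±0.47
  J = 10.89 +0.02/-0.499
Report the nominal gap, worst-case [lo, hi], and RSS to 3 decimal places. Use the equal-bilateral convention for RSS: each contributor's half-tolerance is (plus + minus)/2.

Stack each dimension's contribution:
  -A: nom -22.000 → Σnom=-22.000; wc +0.249/-0.390 → slack +0.249/-0.390; half-tol=0.320, Σhalf²=0.102080
  -B: nom -36.700 → Σnom=-58.700; wc +0.140/-0.140 → slack +0.389/-0.530; half-tol=0.140, Σhalf²=0.121680
  +C: nom +32.040 → Σnom=-26.660; wc +0.210/-0.234 → slack +0.599/-0.764; half-tol=0.222, Σhalf²=0.170964
  -D: nom -33.400 → Σnom=-60.060; wc +0.170/-0.060 → slack +0.769/-0.824; half-tol=0.115, Σhalf²=0.184189
  +E: nom +19.600 → Σnom=-40.460; wc +0.360/-0.360 → slack +1.129/-1.184; half-tol=0.360, Σhalf²=0.313789
  -F: nom -13.010 → Σnom=-53.470; wc +0.270/-0.270 → slack +1.399/-1.454; half-tol=0.270, Σhalf²=0.386689
  +G: nom +40.600 → Σnom=-12.870; wc +0.441/-0.310 → slack +1.840/-1.764; half-tol=0.376, Σhalf²=0.527690
  +H: nom +30.900 → Σnom=18.030; wc +0.240/-0.350 → slack +2.080/-2.114; half-tol=0.295, Σhalf²=0.614715
  -I: nom -29.700 → Σnom=-11.670; wc +0.470/-0.470 → slack +2.550/-2.584; half-tol=0.470, Σhalf²=0.835615
  -J: nom -10.890 → Σnom=-22.560; wc +0.499/-0.020 → slack +3.049/-2.604; half-tol=0.260, Σhalf²=0.902955
Nominal = -22.560. Worst-case = [-22.560 - 2.604, -22.560 + 3.049] = [-25.164, -19.511]. RSS = √0.902955 = 0.950.

nominal=-22.560 wc=[-25.164,-19.511] rss=0.950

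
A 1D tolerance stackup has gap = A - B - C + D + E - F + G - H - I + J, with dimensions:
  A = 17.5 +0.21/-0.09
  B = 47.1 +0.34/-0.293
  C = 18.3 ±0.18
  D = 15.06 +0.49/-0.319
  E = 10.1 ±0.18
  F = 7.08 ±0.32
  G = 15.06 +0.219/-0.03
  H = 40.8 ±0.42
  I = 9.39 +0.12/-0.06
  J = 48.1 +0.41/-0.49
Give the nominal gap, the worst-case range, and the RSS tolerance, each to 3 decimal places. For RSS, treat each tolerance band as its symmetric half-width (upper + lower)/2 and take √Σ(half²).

Stack each dimension's contribution:
  +A: nom +17.500 → Σnom=17.500; wc +0.210/-0.090 → slack +0.210/-0.090; half-tol=0.150, Σhalf²=0.022500
  -B: nom -47.100 → Σnom=-29.600; wc +0.293/-0.340 → slack +0.503/-0.430; half-tol=0.317, Σhalf²=0.122672
  -C: nom -18.300 → Σnom=-47.900; wc +0.180/-0.180 → slack +0.683/-0.610; half-tol=0.180, Σhalf²=0.155072
  +D: nom +15.060 → Σnom=-32.840; wc +0.490/-0.319 → slack +1.173/-0.929; half-tol=0.404, Σhalf²=0.318692
  +E: nom +10.100 → Σnom=-22.740; wc +0.180/-0.180 → slack +1.353/-1.109; half-tol=0.180, Σhalf²=0.351092
  -F: nom -7.080 → Σnom=-29.820; wc +0.320/-0.320 → slack +1.673/-1.429; half-tol=0.320, Σhalf²=0.453492
  +G: nom +15.060 → Σnom=-14.760; wc +0.219/-0.030 → slack +1.892/-1.459; half-tol=0.124, Σhalf²=0.468993
  -H: nom -40.800 → Σnom=-55.560; wc +0.420/-0.420 → slack +2.312/-1.879; half-tol=0.420, Σhalf²=0.645393
  -I: nom -9.390 → Σnom=-64.950; wc +0.060/-0.120 → slack +2.372/-1.999; half-tol=0.090, Σhalf²=0.653493
  +J: nom +48.100 → Σnom=-16.850; wc +0.410/-0.490 → slack +2.782/-2.489; half-tol=0.450, Σhalf²=0.855993
Nominal = -16.850. Worst-case = [-16.850 - 2.489, -16.850 + 2.782] = [-19.339, -14.068]. RSS = √0.855993 = 0.925.

nominal=-16.850 wc=[-19.339,-14.068] rss=0.925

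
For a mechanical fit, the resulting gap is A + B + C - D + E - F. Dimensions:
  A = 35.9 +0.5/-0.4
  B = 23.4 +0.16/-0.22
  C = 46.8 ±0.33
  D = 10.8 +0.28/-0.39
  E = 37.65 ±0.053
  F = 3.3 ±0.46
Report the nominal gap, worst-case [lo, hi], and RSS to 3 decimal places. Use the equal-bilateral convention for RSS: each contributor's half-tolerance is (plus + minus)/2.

nominal=129.650 wc=[127.907,131.543] rss=0.821

Stack each dimension's contribution:
  +A: nom +35.900 → Σnom=35.900; wc +0.500/-0.400 → slack +0.500/-0.400; half-tol=0.450, Σhalf²=0.202500
  +B: nom +23.400 → Σnom=59.300; wc +0.160/-0.220 → slack +0.660/-0.620; half-tol=0.190, Σhalf²=0.238600
  +C: nom +46.800 → Σnom=106.100; wc +0.330/-0.330 → slack +0.990/-0.950; half-tol=0.330, Σhalf²=0.347500
  -D: nom -10.800 → Σnom=95.300; wc +0.390/-0.280 → slack +1.380/-1.230; half-tol=0.335, Σhalf²=0.459725
  +E: nom +37.650 → Σnom=132.950; wc +0.053/-0.053 → slack +1.433/-1.283; half-tol=0.053, Σhalf²=0.462534
  -F: nom -3.300 → Σnom=129.650; wc +0.460/-0.460 → slack +1.893/-1.743; half-tol=0.460, Σhalf²=0.674134
Nominal = 129.650. Worst-case = [129.650 - 1.743, 129.650 + 1.893] = [127.907, 131.543]. RSS = √0.674134 = 0.821.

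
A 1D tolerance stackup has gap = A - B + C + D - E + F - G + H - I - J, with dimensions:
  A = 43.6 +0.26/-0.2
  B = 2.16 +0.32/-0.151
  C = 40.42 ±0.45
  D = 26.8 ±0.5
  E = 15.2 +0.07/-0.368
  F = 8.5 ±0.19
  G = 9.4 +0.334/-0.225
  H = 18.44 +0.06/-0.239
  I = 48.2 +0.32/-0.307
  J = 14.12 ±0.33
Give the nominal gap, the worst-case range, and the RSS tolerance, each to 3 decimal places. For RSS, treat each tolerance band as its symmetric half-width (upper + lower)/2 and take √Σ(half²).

Stack each dimension's contribution:
  +A: nom +43.600 → Σnom=43.600; wc +0.260/-0.200 → slack +0.260/-0.200; half-tol=0.230, Σhalf²=0.052900
  -B: nom -2.160 → Σnom=41.440; wc +0.151/-0.320 → slack +0.411/-0.520; half-tol=0.235, Σhalf²=0.108360
  +C: nom +40.420 → Σnom=81.860; wc +0.450/-0.450 → slack +0.861/-0.970; half-tol=0.450, Σhalf²=0.310860
  +D: nom +26.800 → Σnom=108.660; wc +0.500/-0.500 → slack +1.361/-1.470; half-tol=0.500, Σhalf²=0.560860
  -E: nom -15.200 → Σnom=93.460; wc +0.368/-0.070 → slack +1.729/-1.540; half-tol=0.219, Σhalf²=0.608821
  +F: nom +8.500 → Σnom=101.960; wc +0.190/-0.190 → slack +1.919/-1.730; half-tol=0.190, Σhalf²=0.644921
  -G: nom -9.400 → Σnom=92.560; wc +0.225/-0.334 → slack +2.144/-2.064; half-tol=0.280, Σhalf²=0.723042
  +H: nom +18.440 → Σnom=111.000; wc +0.060/-0.239 → slack +2.204/-2.303; half-tol=0.149, Σhalf²=0.745392
  -I: nom -48.200 → Σnom=62.800; wc +0.307/-0.320 → slack +2.511/-2.623; half-tol=0.314, Σhalf²=0.843674
  -J: nom -14.120 → Σnom=48.680; wc +0.330/-0.330 → slack +2.841/-2.953; half-tol=0.330, Σhalf²=0.952574
Nominal = 48.680. Worst-case = [48.680 - 2.953, 48.680 + 2.841] = [45.727, 51.521]. RSS = √0.952574 = 0.976.

nominal=48.680 wc=[45.727,51.521] rss=0.976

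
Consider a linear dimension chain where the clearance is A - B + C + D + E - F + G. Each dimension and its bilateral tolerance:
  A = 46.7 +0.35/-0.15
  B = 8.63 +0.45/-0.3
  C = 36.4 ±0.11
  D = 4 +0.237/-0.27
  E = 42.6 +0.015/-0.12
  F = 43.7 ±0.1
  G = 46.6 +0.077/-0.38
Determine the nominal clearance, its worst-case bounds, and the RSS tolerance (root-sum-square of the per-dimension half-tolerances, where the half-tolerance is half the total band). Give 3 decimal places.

nominal=123.970 wc=[122.390,125.159] rss=0.588

Stack each dimension's contribution:
  +A: nom +46.700 → Σnom=46.700; wc +0.350/-0.150 → slack +0.350/-0.150; half-tol=0.250, Σhalf²=0.062500
  -B: nom -8.630 → Σnom=38.070; wc +0.300/-0.450 → slack +0.650/-0.600; half-tol=0.375, Σhalf²=0.203125
  +C: nom +36.400 → Σnom=74.470; wc +0.110/-0.110 → slack +0.760/-0.710; half-tol=0.110, Σhalf²=0.215225
  +D: nom +4.000 → Σnom=78.470; wc +0.237/-0.270 → slack +0.997/-0.980; half-tol=0.254, Σhalf²=0.279487
  +E: nom +42.600 → Σnom=121.070; wc +0.015/-0.120 → slack +1.012/-1.100; half-tol=0.068, Σhalf²=0.284044
  -F: nom -43.700 → Σnom=77.370; wc +0.100/-0.100 → slack +1.112/-1.200; half-tol=0.100, Σhalf²=0.294044
  +G: nom +46.600 → Σnom=123.970; wc +0.077/-0.380 → slack +1.189/-1.580; half-tol=0.229, Σhalf²=0.346256
Nominal = 123.970. Worst-case = [123.970 - 1.580, 123.970 + 1.189] = [122.390, 125.159]. RSS = √0.346256 = 0.588.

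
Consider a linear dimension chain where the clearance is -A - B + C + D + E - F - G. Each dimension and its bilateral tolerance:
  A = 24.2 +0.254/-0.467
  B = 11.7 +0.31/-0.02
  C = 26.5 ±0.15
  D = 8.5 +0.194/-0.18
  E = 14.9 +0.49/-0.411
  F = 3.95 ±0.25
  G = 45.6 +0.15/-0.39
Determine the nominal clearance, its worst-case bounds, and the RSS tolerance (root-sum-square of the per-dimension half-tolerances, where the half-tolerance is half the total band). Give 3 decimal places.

nominal=-35.550 wc=[-37.255,-33.589] rss=0.744

Stack each dimension's contribution:
  -A: nom -24.200 → Σnom=-24.200; wc +0.467/-0.254 → slack +0.467/-0.254; half-tol=0.361, Σhalf²=0.129960
  -B: nom -11.700 → Σnom=-35.900; wc +0.020/-0.310 → slack +0.487/-0.564; half-tol=0.165, Σhalf²=0.157185
  +C: nom +26.500 → Σnom=-9.400; wc +0.150/-0.150 → slack +0.637/-0.714; half-tol=0.150, Σhalf²=0.179685
  +D: nom +8.500 → Σnom=-0.900; wc +0.194/-0.180 → slack +0.831/-0.894; half-tol=0.187, Σhalf²=0.214654
  +E: nom +14.900 → Σnom=14.000; wc +0.490/-0.411 → slack +1.321/-1.305; half-tol=0.451, Σhalf²=0.417605
  -F: nom -3.950 → Σnom=10.050; wc +0.250/-0.250 → slack +1.571/-1.555; half-tol=0.250, Σhalf²=0.480105
  -G: nom -45.600 → Σnom=-35.550; wc +0.390/-0.150 → slack +1.961/-1.705; half-tol=0.270, Σhalf²=0.553005
Nominal = -35.550. Worst-case = [-35.550 - 1.705, -35.550 + 1.961] = [-37.255, -33.589]. RSS = √0.553005 = 0.744.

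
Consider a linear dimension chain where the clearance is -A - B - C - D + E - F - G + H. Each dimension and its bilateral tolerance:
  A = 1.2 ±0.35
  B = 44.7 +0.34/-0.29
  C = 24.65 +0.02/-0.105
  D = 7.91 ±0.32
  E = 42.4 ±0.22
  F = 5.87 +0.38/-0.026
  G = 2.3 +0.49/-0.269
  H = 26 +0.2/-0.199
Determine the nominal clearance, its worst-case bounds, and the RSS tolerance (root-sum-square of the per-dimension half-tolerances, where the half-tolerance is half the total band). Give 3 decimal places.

Stack each dimension's contribution:
  -A: nom -1.200 → Σnom=-1.200; wc +0.350/-0.350 → slack +0.350/-0.350; half-tol=0.350, Σhalf²=0.122500
  -B: nom -44.700 → Σnom=-45.900; wc +0.290/-0.340 → slack +0.640/-0.690; half-tol=0.315, Σhalf²=0.221725
  -C: nom -24.650 → Σnom=-70.550; wc +0.105/-0.020 → slack +0.745/-0.710; half-tol=0.062, Σhalf²=0.225631
  -D: nom -7.910 → Σnom=-78.460; wc +0.320/-0.320 → slack +1.065/-1.030; half-tol=0.320, Σhalf²=0.328031
  +E: nom +42.400 → Σnom=-36.060; wc +0.220/-0.220 → slack +1.285/-1.250; half-tol=0.220, Σhalf²=0.376431
  -F: nom -5.870 → Σnom=-41.930; wc +0.026/-0.380 → slack +1.311/-1.630; half-tol=0.203, Σhalf²=0.417640
  -G: nom -2.300 → Σnom=-44.230; wc +0.269/-0.490 → slack +1.580/-2.120; half-tol=0.380, Σhalf²=0.561661
  +H: nom +26.000 → Σnom=-18.230; wc +0.200/-0.199 → slack +1.780/-2.319; half-tol=0.200, Σhalf²=0.601461
Nominal = -18.230. Worst-case = [-18.230 - 2.319, -18.230 + 1.780] = [-20.549, -16.450]. RSS = √0.601461 = 0.776.

nominal=-18.230 wc=[-20.549,-16.450] rss=0.776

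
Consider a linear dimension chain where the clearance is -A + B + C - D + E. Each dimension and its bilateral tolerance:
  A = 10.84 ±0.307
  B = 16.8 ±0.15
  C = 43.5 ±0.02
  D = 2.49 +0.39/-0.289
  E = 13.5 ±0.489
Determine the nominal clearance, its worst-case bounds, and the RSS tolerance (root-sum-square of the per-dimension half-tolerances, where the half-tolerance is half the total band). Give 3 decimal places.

nominal=60.470 wc=[59.114,61.725] rss=0.687

Stack each dimension's contribution:
  -A: nom -10.840 → Σnom=-10.840; wc +0.307/-0.307 → slack +0.307/-0.307; half-tol=0.307, Σhalf²=0.094249
  +B: nom +16.800 → Σnom=5.960; wc +0.150/-0.150 → slack +0.457/-0.457; half-tol=0.150, Σhalf²=0.116749
  +C: nom +43.500 → Σnom=49.460; wc +0.020/-0.020 → slack +0.477/-0.477; half-tol=0.020, Σhalf²=0.117149
  -D: nom -2.490 → Σnom=46.970; wc +0.289/-0.390 → slack +0.766/-0.867; half-tol=0.340, Σhalf²=0.232409
  +E: nom +13.500 → Σnom=60.470; wc +0.489/-0.489 → slack +1.255/-1.356; half-tol=0.489, Σhalf²=0.471530
Nominal = 60.470. Worst-case = [60.470 - 1.356, 60.470 + 1.255] = [59.114, 61.725]. RSS = √0.471530 = 0.687.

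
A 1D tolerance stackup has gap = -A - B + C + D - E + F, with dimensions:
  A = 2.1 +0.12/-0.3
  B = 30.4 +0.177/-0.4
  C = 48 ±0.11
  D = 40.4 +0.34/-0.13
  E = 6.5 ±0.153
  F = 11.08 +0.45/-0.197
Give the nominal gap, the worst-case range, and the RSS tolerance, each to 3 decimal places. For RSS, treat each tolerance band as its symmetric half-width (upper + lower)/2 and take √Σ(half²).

nominal=60.480 wc=[59.593,62.233] rss=0.568

Stack each dimension's contribution:
  -A: nom -2.100 → Σnom=-2.100; wc +0.300/-0.120 → slack +0.300/-0.120; half-tol=0.210, Σhalf²=0.044100
  -B: nom -30.400 → Σnom=-32.500; wc +0.400/-0.177 → slack +0.700/-0.297; half-tol=0.288, Σhalf²=0.127332
  +C: nom +48.000 → Σnom=15.500; wc +0.110/-0.110 → slack +0.810/-0.407; half-tol=0.110, Σhalf²=0.139432
  +D: nom +40.400 → Σnom=55.900; wc +0.340/-0.130 → slack +1.150/-0.537; half-tol=0.235, Σhalf²=0.194657
  -E: nom -6.500 → Σnom=49.400; wc +0.153/-0.153 → slack +1.303/-0.690; half-tol=0.153, Σhalf²=0.218066
  +F: nom +11.080 → Σnom=60.480; wc +0.450/-0.197 → slack +1.753/-0.887; half-tol=0.324, Σhalf²=0.322719
Nominal = 60.480. Worst-case = [60.480 - 0.887, 60.480 + 1.753] = [59.593, 62.233]. RSS = √0.322719 = 0.568.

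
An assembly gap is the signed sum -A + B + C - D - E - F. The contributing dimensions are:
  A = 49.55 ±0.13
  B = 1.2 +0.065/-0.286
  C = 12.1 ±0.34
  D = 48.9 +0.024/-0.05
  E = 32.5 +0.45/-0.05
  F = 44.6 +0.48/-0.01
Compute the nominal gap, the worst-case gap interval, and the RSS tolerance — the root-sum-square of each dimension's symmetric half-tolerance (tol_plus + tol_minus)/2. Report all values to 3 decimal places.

nominal=-162.250 wc=[-163.960,-161.605] rss=0.536

Stack each dimension's contribution:
  -A: nom -49.550 → Σnom=-49.550; wc +0.130/-0.130 → slack +0.130/-0.130; half-tol=0.130, Σhalf²=0.016900
  +B: nom +1.200 → Σnom=-48.350; wc +0.065/-0.286 → slack +0.195/-0.416; half-tol=0.175, Σhalf²=0.047700
  +C: nom +12.100 → Σnom=-36.250; wc +0.340/-0.340 → slack +0.535/-0.756; half-tol=0.340, Σhalf²=0.163300
  -D: nom -48.900 → Σnom=-85.150; wc +0.050/-0.024 → slack +0.585/-0.780; half-tol=0.037, Σhalf²=0.164669
  -E: nom -32.500 → Σnom=-117.650; wc +0.050/-0.450 → slack +0.635/-1.230; half-tol=0.250, Σhalf²=0.227169
  -F: nom -44.600 → Σnom=-162.250; wc +0.010/-0.480 → slack +0.645/-1.710; half-tol=0.245, Σhalf²=0.287194
Nominal = -162.250. Worst-case = [-162.250 - 1.710, -162.250 + 0.645] = [-163.960, -161.605]. RSS = √0.287194 = 0.536.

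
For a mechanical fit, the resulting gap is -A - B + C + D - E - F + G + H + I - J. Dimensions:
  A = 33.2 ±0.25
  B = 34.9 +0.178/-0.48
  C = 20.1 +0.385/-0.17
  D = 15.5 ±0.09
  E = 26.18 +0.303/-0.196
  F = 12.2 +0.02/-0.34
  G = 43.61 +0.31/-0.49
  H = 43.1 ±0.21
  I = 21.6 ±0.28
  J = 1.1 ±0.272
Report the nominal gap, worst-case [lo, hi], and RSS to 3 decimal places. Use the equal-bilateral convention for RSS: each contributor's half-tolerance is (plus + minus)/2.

Stack each dimension's contribution:
  -A: nom -33.200 → Σnom=-33.200; wc +0.250/-0.250 → slack +0.250/-0.250; half-tol=0.250, Σhalf²=0.062500
  -B: nom -34.900 → Σnom=-68.100; wc +0.480/-0.178 → slack +0.730/-0.428; half-tol=0.329, Σhalf²=0.170741
  +C: nom +20.100 → Σnom=-48.000; wc +0.385/-0.170 → slack +1.115/-0.598; half-tol=0.278, Σhalf²=0.247747
  +D: nom +15.500 → Σnom=-32.500; wc +0.090/-0.090 → slack +1.205/-0.688; half-tol=0.090, Σhalf²=0.255847
  -E: nom -26.180 → Σnom=-58.680; wc +0.196/-0.303 → slack +1.401/-0.991; half-tol=0.249, Σhalf²=0.318097
  -F: nom -12.200 → Σnom=-70.880; wc +0.340/-0.020 → slack +1.741/-1.011; half-tol=0.180, Σhalf²=0.350497
  +G: nom +43.610 → Σnom=-27.270; wc +0.310/-0.490 → slack +2.051/-1.501; half-tol=0.400, Σhalf²=0.510498
  +H: nom +43.100 → Σnom=15.830; wc +0.210/-0.210 → slack +2.261/-1.711; half-tol=0.210, Σhalf²=0.554598
  +I: nom +21.600 → Σnom=37.430; wc +0.280/-0.280 → slack +2.541/-1.991; half-tol=0.280, Σhalf²=0.632998
  -J: nom -1.100 → Σnom=36.330; wc +0.272/-0.272 → slack +2.813/-2.263; half-tol=0.272, Σhalf²=0.706982
Nominal = 36.330. Worst-case = [36.330 - 2.263, 36.330 + 2.813] = [34.067, 39.143]. RSS = √0.706982 = 0.841.

nominal=36.330 wc=[34.067,39.143] rss=0.841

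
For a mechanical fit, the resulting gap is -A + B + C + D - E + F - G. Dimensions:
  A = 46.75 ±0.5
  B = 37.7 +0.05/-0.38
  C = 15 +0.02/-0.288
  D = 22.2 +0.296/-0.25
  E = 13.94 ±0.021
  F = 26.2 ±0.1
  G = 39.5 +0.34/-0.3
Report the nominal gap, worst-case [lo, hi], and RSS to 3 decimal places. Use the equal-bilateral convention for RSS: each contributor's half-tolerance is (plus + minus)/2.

nominal=0.910 wc=[-0.969,2.197] rss=0.712

Stack each dimension's contribution:
  -A: nom -46.750 → Σnom=-46.750; wc +0.500/-0.500 → slack +0.500/-0.500; half-tol=0.500, Σhalf²=0.250000
  +B: nom +37.700 → Σnom=-9.050; wc +0.050/-0.380 → slack +0.550/-0.880; half-tol=0.215, Σhalf²=0.296225
  +C: nom +15.000 → Σnom=5.950; wc +0.020/-0.288 → slack +0.570/-1.168; half-tol=0.154, Σhalf²=0.319941
  +D: nom +22.200 → Σnom=28.150; wc +0.296/-0.250 → slack +0.866/-1.418; half-tol=0.273, Σhalf²=0.394470
  -E: nom -13.940 → Σnom=14.210; wc +0.021/-0.021 → slack +0.887/-1.439; half-tol=0.021, Σhalf²=0.394911
  +F: nom +26.200 → Σnom=40.410; wc +0.100/-0.100 → slack +0.987/-1.539; half-tol=0.100, Σhalf²=0.404911
  -G: nom -39.500 → Σnom=0.910; wc +0.300/-0.340 → slack +1.287/-1.879; half-tol=0.320, Σhalf²=0.507311
Nominal = 0.910. Worst-case = [0.910 - 1.879, 0.910 + 1.287] = [-0.969, 2.197]. RSS = √0.507311 = 0.712.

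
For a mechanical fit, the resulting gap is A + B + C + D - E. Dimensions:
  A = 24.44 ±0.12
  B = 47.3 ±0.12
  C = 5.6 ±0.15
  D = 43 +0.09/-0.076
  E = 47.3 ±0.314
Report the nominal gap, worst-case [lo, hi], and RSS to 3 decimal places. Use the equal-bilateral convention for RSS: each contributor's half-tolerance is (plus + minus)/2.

nominal=73.040 wc=[72.260,73.834] rss=0.396

Stack each dimension's contribution:
  +A: nom +24.440 → Σnom=24.440; wc +0.120/-0.120 → slack +0.120/-0.120; half-tol=0.120, Σhalf²=0.014400
  +B: nom +47.300 → Σnom=71.740; wc +0.120/-0.120 → slack +0.240/-0.240; half-tol=0.120, Σhalf²=0.028800
  +C: nom +5.600 → Σnom=77.340; wc +0.150/-0.150 → slack +0.390/-0.390; half-tol=0.150, Σhalf²=0.051300
  +D: nom +43.000 → Σnom=120.340; wc +0.090/-0.076 → slack +0.480/-0.466; half-tol=0.083, Σhalf²=0.058189
  -E: nom -47.300 → Σnom=73.040; wc +0.314/-0.314 → slack +0.794/-0.780; half-tol=0.314, Σhalf²=0.156785
Nominal = 73.040. Worst-case = [73.040 - 0.780, 73.040 + 0.794] = [72.260, 73.834]. RSS = √0.156785 = 0.396.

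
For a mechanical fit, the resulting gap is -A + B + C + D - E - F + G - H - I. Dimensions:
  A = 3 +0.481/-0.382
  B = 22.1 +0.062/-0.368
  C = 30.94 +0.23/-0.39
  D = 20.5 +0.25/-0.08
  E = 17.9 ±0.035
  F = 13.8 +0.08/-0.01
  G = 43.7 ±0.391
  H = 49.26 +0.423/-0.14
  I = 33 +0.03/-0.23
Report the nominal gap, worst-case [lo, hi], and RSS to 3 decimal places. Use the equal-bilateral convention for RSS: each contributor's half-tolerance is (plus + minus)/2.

Stack each dimension's contribution:
  -A: nom -3.000 → Σnom=-3.000; wc +0.382/-0.481 → slack +0.382/-0.481; half-tol=0.431, Σhalf²=0.186192
  +B: nom +22.100 → Σnom=19.100; wc +0.062/-0.368 → slack +0.444/-0.849; half-tol=0.215, Σhalf²=0.232417
  +C: nom +30.940 → Σnom=50.040; wc +0.230/-0.390 → slack +0.674/-1.239; half-tol=0.310, Σhalf²=0.328517
  +D: nom +20.500 → Σnom=70.540; wc +0.250/-0.080 → slack +0.924/-1.319; half-tol=0.165, Σhalf²=0.355742
  -E: nom -17.900 → Σnom=52.640; wc +0.035/-0.035 → slack +0.959/-1.354; half-tol=0.035, Σhalf²=0.356967
  -F: nom -13.800 → Σnom=38.840; wc +0.010/-0.080 → slack +0.969/-1.434; half-tol=0.045, Σhalf²=0.358992
  +G: nom +43.700 → Σnom=82.540; wc +0.391/-0.391 → slack +1.360/-1.825; half-tol=0.391, Σhalf²=0.511873
  -H: nom -49.260 → Σnom=33.280; wc +0.140/-0.423 → slack +1.500/-2.248; half-tol=0.281, Σhalf²=0.591115
  -I: nom -33.000 → Σnom=0.280; wc +0.230/-0.030 → slack +1.730/-2.278; half-tol=0.130, Σhalf²=0.608015
Nominal = 0.280. Worst-case = [0.280 - 2.278, 0.280 + 1.730] = [-1.998, 2.010]. RSS = √0.608015 = 0.780.

nominal=0.280 wc=[-1.998,2.010] rss=0.780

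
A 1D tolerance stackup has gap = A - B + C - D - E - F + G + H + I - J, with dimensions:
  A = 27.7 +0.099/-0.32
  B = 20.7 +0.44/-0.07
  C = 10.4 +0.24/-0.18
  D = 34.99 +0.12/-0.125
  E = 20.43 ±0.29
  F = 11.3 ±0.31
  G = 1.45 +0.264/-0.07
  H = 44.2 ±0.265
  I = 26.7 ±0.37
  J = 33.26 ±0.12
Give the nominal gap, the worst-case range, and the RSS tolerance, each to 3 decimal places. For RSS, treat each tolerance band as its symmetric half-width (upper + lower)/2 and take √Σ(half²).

Stack each dimension's contribution:
  +A: nom +27.700 → Σnom=27.700; wc +0.099/-0.320 → slack +0.099/-0.320; half-tol=0.210, Σhalf²=0.043890
  -B: nom -20.700 → Σnom=7.000; wc +0.070/-0.440 → slack +0.169/-0.760; half-tol=0.255, Σhalf²=0.108915
  +C: nom +10.400 → Σnom=17.400; wc +0.240/-0.180 → slack +0.409/-0.940; half-tol=0.210, Σhalf²=0.153015
  -D: nom -34.990 → Σnom=-17.590; wc +0.125/-0.120 → slack +0.534/-1.060; half-tol=0.122, Σhalf²=0.168021
  -E: nom -20.430 → Σnom=-38.020; wc +0.290/-0.290 → slack +0.824/-1.350; half-tol=0.290, Σhalf²=0.252121
  -F: nom -11.300 → Σnom=-49.320; wc +0.310/-0.310 → slack +1.134/-1.660; half-tol=0.310, Σhalf²=0.348222
  +G: nom +1.450 → Σnom=-47.870; wc +0.264/-0.070 → slack +1.398/-1.730; half-tol=0.167, Σhalf²=0.376111
  +H: nom +44.200 → Σnom=-3.670; wc +0.265/-0.265 → slack +1.663/-1.995; half-tol=0.265, Σhalf²=0.446335
  +I: nom +26.700 → Σnom=23.030; wc +0.370/-0.370 → slack +2.033/-2.365; half-tol=0.370, Σhalf²=0.583236
  -J: nom -33.260 → Σnom=-10.230; wc +0.120/-0.120 → slack +2.153/-2.485; half-tol=0.120, Σhalf²=0.597635
Nominal = -10.230. Worst-case = [-10.230 - 2.485, -10.230 + 2.153] = [-12.715, -8.077]. RSS = √0.597635 = 0.773.

nominal=-10.230 wc=[-12.715,-8.077] rss=0.773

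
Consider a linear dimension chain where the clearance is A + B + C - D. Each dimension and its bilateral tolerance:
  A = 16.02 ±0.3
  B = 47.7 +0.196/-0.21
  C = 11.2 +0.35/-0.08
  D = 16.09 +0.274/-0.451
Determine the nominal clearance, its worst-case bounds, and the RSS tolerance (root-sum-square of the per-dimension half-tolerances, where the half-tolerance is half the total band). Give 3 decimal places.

nominal=58.830 wc=[57.966,60.127] rss=0.556

Stack each dimension's contribution:
  +A: nom +16.020 → Σnom=16.020; wc +0.300/-0.300 → slack +0.300/-0.300; half-tol=0.300, Σhalf²=0.090000
  +B: nom +47.700 → Σnom=63.720; wc +0.196/-0.210 → slack +0.496/-0.510; half-tol=0.203, Σhalf²=0.131209
  +C: nom +11.200 → Σnom=74.920; wc +0.350/-0.080 → slack +0.846/-0.590; half-tol=0.215, Σhalf²=0.177434
  -D: nom -16.090 → Σnom=58.830; wc +0.451/-0.274 → slack +1.297/-0.864; half-tol=0.363, Σhalf²=0.308840
Nominal = 58.830. Worst-case = [58.830 - 0.864, 58.830 + 1.297] = [57.966, 60.127]. RSS = √0.308840 = 0.556.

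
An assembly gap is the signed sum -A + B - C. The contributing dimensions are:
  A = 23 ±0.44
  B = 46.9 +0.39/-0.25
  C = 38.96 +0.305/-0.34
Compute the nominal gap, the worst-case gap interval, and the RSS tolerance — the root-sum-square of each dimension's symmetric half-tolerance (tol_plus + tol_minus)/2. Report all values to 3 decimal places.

nominal=-15.060 wc=[-16.055,-13.890] rss=0.632

Stack each dimension's contribution:
  -A: nom -23.000 → Σnom=-23.000; wc +0.440/-0.440 → slack +0.440/-0.440; half-tol=0.440, Σhalf²=0.193600
  +B: nom +46.900 → Σnom=23.900; wc +0.390/-0.250 → slack +0.830/-0.690; half-tol=0.320, Σhalf²=0.296000
  -C: nom -38.960 → Σnom=-15.060; wc +0.340/-0.305 → slack +1.170/-0.995; half-tol=0.323, Σhalf²=0.400006
Nominal = -15.060. Worst-case = [-15.060 - 0.995, -15.060 + 1.170] = [-16.055, -13.890]. RSS = √0.400006 = 0.632.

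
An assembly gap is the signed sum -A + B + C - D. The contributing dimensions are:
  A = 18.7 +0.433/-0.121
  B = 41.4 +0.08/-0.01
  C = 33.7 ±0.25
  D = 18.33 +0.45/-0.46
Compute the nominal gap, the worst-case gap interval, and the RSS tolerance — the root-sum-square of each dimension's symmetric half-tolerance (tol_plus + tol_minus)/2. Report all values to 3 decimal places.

nominal=38.070 wc=[36.927,38.981] rss=0.590

Stack each dimension's contribution:
  -A: nom -18.700 → Σnom=-18.700; wc +0.121/-0.433 → slack +0.121/-0.433; half-tol=0.277, Σhalf²=0.076729
  +B: nom +41.400 → Σnom=22.700; wc +0.080/-0.010 → slack +0.201/-0.443; half-tol=0.045, Σhalf²=0.078754
  +C: nom +33.700 → Σnom=56.400; wc +0.250/-0.250 → slack +0.451/-0.693; half-tol=0.250, Σhalf²=0.141254
  -D: nom -18.330 → Σnom=38.070; wc +0.460/-0.450 → slack +0.911/-1.143; half-tol=0.455, Σhalf²=0.348279
Nominal = 38.070. Worst-case = [38.070 - 1.143, 38.070 + 0.911] = [36.927, 38.981]. RSS = √0.348279 = 0.590.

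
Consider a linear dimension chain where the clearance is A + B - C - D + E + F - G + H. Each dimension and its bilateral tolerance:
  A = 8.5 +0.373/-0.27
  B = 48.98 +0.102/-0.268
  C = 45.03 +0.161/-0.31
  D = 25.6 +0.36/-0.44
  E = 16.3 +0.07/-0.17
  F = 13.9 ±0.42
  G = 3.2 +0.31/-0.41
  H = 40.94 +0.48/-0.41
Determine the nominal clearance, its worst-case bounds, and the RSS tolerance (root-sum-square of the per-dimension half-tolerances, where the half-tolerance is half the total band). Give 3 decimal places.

nominal=54.790 wc=[52.421,57.395] rss=0.934

Stack each dimension's contribution:
  +A: nom +8.500 → Σnom=8.500; wc +0.373/-0.270 → slack +0.373/-0.270; half-tol=0.322, Σhalf²=0.103362
  +B: nom +48.980 → Σnom=57.480; wc +0.102/-0.268 → slack +0.475/-0.538; half-tol=0.185, Σhalf²=0.137587
  -C: nom -45.030 → Σnom=12.450; wc +0.310/-0.161 → slack +0.785/-0.699; half-tol=0.235, Σhalf²=0.193047
  -D: nom -25.600 → Σnom=-13.150; wc +0.440/-0.360 → slack +1.225/-1.059; half-tol=0.400, Σhalf²=0.353048
  +E: nom +16.300 → Σnom=3.150; wc +0.070/-0.170 → slack +1.295/-1.229; half-tol=0.120, Σhalf²=0.367448
  +F: nom +13.900 → Σnom=17.050; wc +0.420/-0.420 → slack +1.715/-1.649; half-tol=0.420, Σhalf²=0.543848
  -G: nom -3.200 → Σnom=13.850; wc +0.410/-0.310 → slack +2.125/-1.959; half-tol=0.360, Σhalf²=0.673447
  +H: nom +40.940 → Σnom=54.790; wc +0.480/-0.410 → slack +2.605/-2.369; half-tol=0.445, Σhalf²=0.871472
Nominal = 54.790. Worst-case = [54.790 - 2.369, 54.790 + 2.605] = [52.421, 57.395]. RSS = √0.871472 = 0.934.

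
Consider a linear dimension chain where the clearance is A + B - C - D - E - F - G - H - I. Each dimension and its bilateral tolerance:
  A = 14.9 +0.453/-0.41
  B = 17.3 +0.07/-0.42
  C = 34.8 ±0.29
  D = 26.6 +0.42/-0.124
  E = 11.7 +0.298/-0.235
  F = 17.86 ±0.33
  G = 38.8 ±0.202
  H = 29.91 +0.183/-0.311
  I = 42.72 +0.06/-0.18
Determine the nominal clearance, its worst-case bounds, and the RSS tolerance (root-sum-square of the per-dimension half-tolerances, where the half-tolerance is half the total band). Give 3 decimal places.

Stack each dimension's contribution:
  +A: nom +14.900 → Σnom=14.900; wc +0.453/-0.410 → slack +0.453/-0.410; half-tol=0.431, Σhalf²=0.186192
  +B: nom +17.300 → Σnom=32.200; wc +0.070/-0.420 → slack +0.523/-0.830; half-tol=0.245, Σhalf²=0.246217
  -C: nom -34.800 → Σnom=-2.600; wc +0.290/-0.290 → slack +0.813/-1.120; half-tol=0.290, Σhalf²=0.330317
  -D: nom -26.600 → Σnom=-29.200; wc +0.124/-0.420 → slack +0.937/-1.540; half-tol=0.272, Σhalf²=0.404301
  -E: nom -11.700 → Σnom=-40.900; wc +0.235/-0.298 → slack +1.172/-1.838; half-tol=0.266, Σhalf²=0.475324
  -F: nom -17.860 → Σnom=-58.760; wc +0.330/-0.330 → slack +1.502/-2.168; half-tol=0.330, Σhalf²=0.584224
  -G: nom -38.800 → Σnom=-97.560; wc +0.202/-0.202 → slack +1.704/-2.370; half-tol=0.202, Σhalf²=0.625028
  -H: nom -29.910 → Σnom=-127.470; wc +0.311/-0.183 → slack +2.015/-2.553; half-tol=0.247, Σhalf²=0.686037
  -I: nom -42.720 → Σnom=-170.190; wc +0.180/-0.060 → slack +2.195/-2.613; half-tol=0.120, Σhalf²=0.700437
Nominal = -170.190. Worst-case = [-170.190 - 2.613, -170.190 + 2.195] = [-172.803, -167.995]. RSS = √0.700437 = 0.837.

nominal=-170.190 wc=[-172.803,-167.995] rss=0.837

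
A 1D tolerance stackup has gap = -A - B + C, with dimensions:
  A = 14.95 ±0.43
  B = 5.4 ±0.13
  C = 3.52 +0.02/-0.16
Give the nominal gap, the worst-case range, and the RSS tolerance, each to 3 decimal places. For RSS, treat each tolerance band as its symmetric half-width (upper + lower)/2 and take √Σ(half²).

nominal=-16.830 wc=[-17.550,-16.250] rss=0.458

Stack each dimension's contribution:
  -A: nom -14.950 → Σnom=-14.950; wc +0.430/-0.430 → slack +0.430/-0.430; half-tol=0.430, Σhalf²=0.184900
  -B: nom -5.400 → Σnom=-20.350; wc +0.130/-0.130 → slack +0.560/-0.560; half-tol=0.130, Σhalf²=0.201800
  +C: nom +3.520 → Σnom=-16.830; wc +0.020/-0.160 → slack +0.580/-0.720; half-tol=0.090, Σhalf²=0.209900
Nominal = -16.830. Worst-case = [-16.830 - 0.720, -16.830 + 0.580] = [-17.550, -16.250]. RSS = √0.209900 = 0.458.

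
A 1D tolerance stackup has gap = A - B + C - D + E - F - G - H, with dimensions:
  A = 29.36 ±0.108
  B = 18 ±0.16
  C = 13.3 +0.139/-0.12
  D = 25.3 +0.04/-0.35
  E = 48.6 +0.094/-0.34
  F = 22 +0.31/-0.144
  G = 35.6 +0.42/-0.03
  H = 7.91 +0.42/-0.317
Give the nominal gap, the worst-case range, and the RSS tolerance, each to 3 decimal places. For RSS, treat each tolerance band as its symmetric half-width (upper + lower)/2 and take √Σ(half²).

nominal=-17.550 wc=[-19.468,-16.208] rss=0.614

Stack each dimension's contribution:
  +A: nom +29.360 → Σnom=29.360; wc +0.108/-0.108 → slack +0.108/-0.108; half-tol=0.108, Σhalf²=0.011664
  -B: nom -18.000 → Σnom=11.360; wc +0.160/-0.160 → slack +0.268/-0.268; half-tol=0.160, Σhalf²=0.037264
  +C: nom +13.300 → Σnom=24.660; wc +0.139/-0.120 → slack +0.407/-0.388; half-tol=0.130, Σhalf²=0.054034
  -D: nom -25.300 → Σnom=-0.640; wc +0.350/-0.040 → slack +0.757/-0.428; half-tol=0.195, Σhalf²=0.092059
  +E: nom +48.600 → Σnom=47.960; wc +0.094/-0.340 → slack +0.851/-0.768; half-tol=0.217, Σhalf²=0.139148
  -F: nom -22.000 → Σnom=25.960; wc +0.144/-0.310 → slack +0.995/-1.078; half-tol=0.227, Σhalf²=0.190677
  -G: nom -35.600 → Σnom=-9.640; wc +0.030/-0.420 → slack +1.025/-1.498; half-tol=0.225, Σhalf²=0.241302
  -H: nom -7.910 → Σnom=-17.550; wc +0.317/-0.420 → slack +1.342/-1.918; half-tol=0.368, Σhalf²=0.377094
Nominal = -17.550. Worst-case = [-17.550 - 1.918, -17.550 + 1.342] = [-19.468, -16.208]. RSS = √0.377094 = 0.614.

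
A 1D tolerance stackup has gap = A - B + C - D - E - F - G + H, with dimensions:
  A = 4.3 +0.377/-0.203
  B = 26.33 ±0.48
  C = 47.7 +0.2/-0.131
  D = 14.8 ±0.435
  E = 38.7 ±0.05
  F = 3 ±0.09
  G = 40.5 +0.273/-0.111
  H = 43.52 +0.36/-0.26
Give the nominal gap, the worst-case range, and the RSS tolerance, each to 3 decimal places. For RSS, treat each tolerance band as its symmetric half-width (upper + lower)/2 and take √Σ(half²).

nominal=-27.810 wc=[-29.732,-25.707] rss=0.821

Stack each dimension's contribution:
  +A: nom +4.300 → Σnom=4.300; wc +0.377/-0.203 → slack +0.377/-0.203; half-tol=0.290, Σhalf²=0.084100
  -B: nom -26.330 → Σnom=-22.030; wc +0.480/-0.480 → slack +0.857/-0.683; half-tol=0.480, Σhalf²=0.314500
  +C: nom +47.700 → Σnom=25.670; wc +0.200/-0.131 → slack +1.057/-0.814; half-tol=0.166, Σhalf²=0.341890
  -D: nom -14.800 → Σnom=10.870; wc +0.435/-0.435 → slack +1.492/-1.249; half-tol=0.435, Σhalf²=0.531115
  -E: nom -38.700 → Σnom=-27.830; wc +0.050/-0.050 → slack +1.542/-1.299; half-tol=0.050, Σhalf²=0.533615
  -F: nom -3.000 → Σnom=-30.830; wc +0.090/-0.090 → slack +1.632/-1.389; half-tol=0.090, Σhalf²=0.541715
  -G: nom -40.500 → Σnom=-71.330; wc +0.111/-0.273 → slack +1.743/-1.662; half-tol=0.192, Σhalf²=0.578579
  +H: nom +43.520 → Σnom=-27.810; wc +0.360/-0.260 → slack +2.103/-1.922; half-tol=0.310, Σhalf²=0.674679
Nominal = -27.810. Worst-case = [-27.810 - 1.922, -27.810 + 2.103] = [-29.732, -25.707]. RSS = √0.674679 = 0.821.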